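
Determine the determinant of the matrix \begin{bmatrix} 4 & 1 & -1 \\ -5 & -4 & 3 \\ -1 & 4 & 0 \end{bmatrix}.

-27

Expand along column 3:
  + (-1) · |-5 -4; -1 4| = (-1)·(-20 − 4) = 24
  − 3 · |4 1; -1 4| = −3·(16 − (-1)) = -51
Sum: (24) + (-51) = -27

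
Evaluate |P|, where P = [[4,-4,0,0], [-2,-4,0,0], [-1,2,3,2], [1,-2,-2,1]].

-168

P is block lower-triangular with a 2×2 block and a 2×2 block on the diagonal, so its determinant equals the product of the determinants of the diagonal blocks.
det of the 2×2 block = -24
det of the 2×2 block = 7
det = (-24)·(7) = -168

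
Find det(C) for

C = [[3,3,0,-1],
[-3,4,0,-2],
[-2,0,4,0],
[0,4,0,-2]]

-24

Expand along column 3 (it has 3 zeros):
  + (4) · M_33   where M_33 = det([3 3 -1; -3 4 -2; 0 4 -2]) = -6
det = (+1)·(4)·(-6) = -24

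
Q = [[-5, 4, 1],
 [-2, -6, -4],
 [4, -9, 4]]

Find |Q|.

The determinant is 310.

Expand along row 1:
  + (-5) · |-6 -4; -9 4| = (-5)·(-24 − 36) = 300
  − 4 · |-2 -4; 4 4| = −4·(-8 − (-16)) = -32
  + 1 · |-2 -6; 4 -9| = 1·(18 − (-24)) = 42
Sum: (300) + (-32) + (42) = 310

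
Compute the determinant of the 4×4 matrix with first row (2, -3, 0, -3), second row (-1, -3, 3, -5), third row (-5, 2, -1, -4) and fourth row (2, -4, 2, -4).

The determinant is -24.

Expand along row 1 (it has 1 zero):
  + (2) · M_11   where M_11 = det([-3 3 -5; 2 -1 -4; -4 2 -4]) = 36
  − (-3) · M_12   where M_12 = det([-1 3 -5; -5 -1 -4; 2 2 -4]) = -56
  − (-3) · M_14   where M_14 = det([-1 -3 3; -5 2 -1; 2 -4 2]) = 24
det = (+1)·(2)·(36) + (-1)·(-3)·(-56) + (-1)·(-3)·(24) = -24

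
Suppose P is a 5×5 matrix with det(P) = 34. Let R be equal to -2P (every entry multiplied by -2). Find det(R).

For a 5×5 matrix, det(-2P) = (-2)^5·det(P) = -32·det(P).
det(R) = (-32)·(34) = -1088

The determinant is -1088.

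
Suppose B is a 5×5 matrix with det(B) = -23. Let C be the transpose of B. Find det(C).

det(Bᵀ) = det(B).
det(C) = (1)·(-23) = -23

The determinant is -23.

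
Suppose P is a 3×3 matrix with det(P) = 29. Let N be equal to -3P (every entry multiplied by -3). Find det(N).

-783

For a 3×3 matrix, det(-3P) = (-3)^3·det(P) = -27·det(P).
det(N) = (-27)·(29) = -783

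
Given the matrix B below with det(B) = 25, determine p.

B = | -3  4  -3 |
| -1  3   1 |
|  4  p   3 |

Expanding along the row containing p, det(B) is linear in p: det(B) = (6)·p + (37).
Set (6)·p + (37) = 25  ⇒  (6)·p = -12  ⇒  p = -2.

p = -2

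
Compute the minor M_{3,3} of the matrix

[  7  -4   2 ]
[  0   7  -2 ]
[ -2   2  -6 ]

Delete row 3 and column 3; the remaining 2×2 submatrix is [7 -4; 0 7].
Its determinant is 7·7 − (-4)·0 = 49.

49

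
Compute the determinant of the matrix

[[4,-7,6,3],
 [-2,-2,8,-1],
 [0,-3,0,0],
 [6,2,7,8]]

474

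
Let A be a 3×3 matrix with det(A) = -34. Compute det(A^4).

det(A^4) = (det A)^4 = (-34)^4 = 1336336

1336336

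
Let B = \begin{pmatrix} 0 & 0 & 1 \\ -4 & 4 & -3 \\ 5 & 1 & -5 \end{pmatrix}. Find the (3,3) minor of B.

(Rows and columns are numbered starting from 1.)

0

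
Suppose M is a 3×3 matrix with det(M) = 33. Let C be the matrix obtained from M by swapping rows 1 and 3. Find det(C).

det(C) = -33

Swapping two rows multiplies the determinant by −1.
det(C) = (-1)·(33) = -33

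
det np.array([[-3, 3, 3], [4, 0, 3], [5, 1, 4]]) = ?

The determinant is 18.

Expand along column 2:
  − 3 · |4 3; 5 4| = −3·(16 − 15) = -3
  − 1 · |-3 3; 4 3| = −1·(-9 − 12) = 21
Sum: (-3) + (21) = 18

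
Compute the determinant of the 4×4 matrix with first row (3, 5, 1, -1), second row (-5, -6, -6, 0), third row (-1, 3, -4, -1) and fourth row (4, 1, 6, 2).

Expand along row 2 (it has 1 zero):
  − (-5) · M_21   where M_21 = det([5 1 -1; 3 -4 -1; 1 6 2]) = -39
  + (-6) · M_22   where M_22 = det([3 1 -1; -1 -4 -1; 4 6 2]) = -18
  − (-6) · M_23   where M_23 = det([3 5 -1; -1 3 -1; 4 1 2]) = 24
det = (-1)·(-5)·(-39) + (+1)·(-6)·(-18) + (-1)·(-6)·(24) = 57

57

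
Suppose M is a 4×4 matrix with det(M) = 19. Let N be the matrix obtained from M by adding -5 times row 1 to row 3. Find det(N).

|N| = 19

Adding a multiple of one row to another leaves the determinant unchanged.
det(N) = (1)·(19) = 19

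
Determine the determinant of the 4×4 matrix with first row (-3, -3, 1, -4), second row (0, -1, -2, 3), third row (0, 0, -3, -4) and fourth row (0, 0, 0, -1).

The matrix is upper triangular, so the determinant is the product of the diagonal entries:
det = (-3) · (-1) · (-3) · (-1) = 9

9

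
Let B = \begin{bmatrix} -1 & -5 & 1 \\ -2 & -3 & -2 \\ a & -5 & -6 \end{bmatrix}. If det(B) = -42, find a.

Expanding along the row containing a, det(B) is linear in a: det(B) = (13)·a + (62).
Set (13)·a + (62) = -42  ⇒  (13)·a = -104  ⇒  a = -8.

a = -8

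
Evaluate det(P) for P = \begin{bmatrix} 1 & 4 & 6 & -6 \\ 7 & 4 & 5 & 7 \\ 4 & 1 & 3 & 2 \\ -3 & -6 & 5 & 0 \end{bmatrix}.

Expand along row 4 (it has 1 zero):
  − (-3) · M_41   where M_41 = det([4 6 -6; 4 5 7; 1 3 2]) = -92
  + (-6) · M_42   where M_42 = det([1 6 -6; 7 5 7; 4 3 2]) = 67
  − (5) · M_43   where M_43 = det([1 4 -6; 7 4 7; 4 1 2]) = 111
det = (-1)·(-3)·(-92) + (+1)·(-6)·(67) + (-1)·(5)·(111) = -1233

|P| = -1233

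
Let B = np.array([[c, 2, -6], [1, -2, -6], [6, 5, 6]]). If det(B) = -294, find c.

Expanding along the column containing c, det(B) is linear in c: det(B) = (18)·c + (-186).
Set (18)·c + (-186) = -294  ⇒  (18)·c = -108  ⇒  c = -6.

-6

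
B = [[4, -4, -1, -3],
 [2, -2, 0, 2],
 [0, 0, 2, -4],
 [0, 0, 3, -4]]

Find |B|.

det(B) = 0

B is block upper-triangular with a 2×2 block and a 2×2 block on the diagonal, so its determinant equals the product of the determinants of the diagonal blocks.
det of the 2×2 block = 0
det of the 2×2 block = 4
det = (0)·(4) = 0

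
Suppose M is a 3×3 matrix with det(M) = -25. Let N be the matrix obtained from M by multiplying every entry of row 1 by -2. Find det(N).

Scaling one row by -2 multiplies the determinant by -2.
det(N) = (-2)·(-25) = 50

|N| = 50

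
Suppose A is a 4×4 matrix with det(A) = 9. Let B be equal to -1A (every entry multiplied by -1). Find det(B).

det(B) = 9

For a 4×4 matrix, det(-1A) = (-1)^4·det(A) = 1·det(A).
det(B) = (1)·(9) = 9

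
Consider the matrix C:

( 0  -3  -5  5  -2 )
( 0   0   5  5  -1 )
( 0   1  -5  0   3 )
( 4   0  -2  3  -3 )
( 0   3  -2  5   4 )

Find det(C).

Expand along column 1 (it has 4 zeros):
  − (4) · M_41   where M_41 = det([-3 -5 5 -2; 0 5 5 -1; 1 -5 0 3; 3 -2 5 4]) = 180
det = (-1)·(4)·(180) = -720

-720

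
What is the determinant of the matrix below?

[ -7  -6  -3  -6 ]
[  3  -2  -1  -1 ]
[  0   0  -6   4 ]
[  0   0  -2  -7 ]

The matrix is block upper-triangular with a 2×2 block and a 2×2 block on the diagonal, so its determinant equals the product of the determinants of the diagonal blocks.
det of the 2×2 block = 32
det of the 2×2 block = 50
det = (32)·(50) = 1600

1600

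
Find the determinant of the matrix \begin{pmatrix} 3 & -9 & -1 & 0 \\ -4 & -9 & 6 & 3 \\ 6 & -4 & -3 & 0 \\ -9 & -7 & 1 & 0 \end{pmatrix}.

Expand along column 4 (it has 3 zeros):
  + (3) · M_24   where M_24 = det([3 -9 -1; 6 -4 -3; -9 -7 1]) = -186
det = (+1)·(3)·(-186) = -558

The determinant is -558.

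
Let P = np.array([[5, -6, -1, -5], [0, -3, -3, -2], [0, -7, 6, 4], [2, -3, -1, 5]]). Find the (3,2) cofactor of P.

111

Delete row 3 and column 2; the remaining 3×3 submatrix is [5 -1 -5; 0 -3 -2; 2 -1 5].
Its determinant is -111.
The cofactor carries sign (−1)^(3+2) = −1, so C_{3,2} = −(-111) = 111.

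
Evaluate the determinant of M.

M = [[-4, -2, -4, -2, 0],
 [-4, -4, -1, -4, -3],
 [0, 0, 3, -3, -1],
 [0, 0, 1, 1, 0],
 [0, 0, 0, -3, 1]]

M is block upper-triangular with a 2×2 block and a 3×3 block on the diagonal, so its determinant equals the product of the determinants of the diagonal blocks.
det of the 2×2 block = 8
det of the 3×3 block = 9
det = (8)·(9) = 72

72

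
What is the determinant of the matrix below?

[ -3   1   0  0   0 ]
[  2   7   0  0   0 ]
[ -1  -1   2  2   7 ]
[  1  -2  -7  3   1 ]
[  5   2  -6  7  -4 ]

The determinant is 7429.

The matrix is block lower-triangular with a 2×2 block and a 3×3 block on the diagonal, so its determinant equals the product of the determinants of the diagonal blocks.
det of the 2×2 block = -23
det of the 3×3 block = -323
det = (-23)·(-323) = 7429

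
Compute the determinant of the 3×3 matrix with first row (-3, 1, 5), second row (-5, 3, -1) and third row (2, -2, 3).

The determinant is 12.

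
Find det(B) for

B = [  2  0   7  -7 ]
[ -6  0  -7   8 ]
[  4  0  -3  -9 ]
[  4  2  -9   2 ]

Expand along column 2 (it has 3 zeros):
  + (2) · M_42   where M_42 = det([2 7 -7; -6 -7 8; 4 -3 -9]) = -302
det = (+1)·(2)·(-302) = -604

-604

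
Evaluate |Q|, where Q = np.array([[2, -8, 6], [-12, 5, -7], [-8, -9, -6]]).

det(Q) = 830

Expand along column 1:
  + 2 · |5 -7; -9 -6| = 2·(-30 − 63) = -186
  − (-12) · |-8 6; -9 -6| = −(-12)·(48 − (-54)) = 1224
  + (-8) · |-8 6; 5 -7| = (-8)·(56 − 30) = -208
Sum: (-186) + (1224) + (-208) = 830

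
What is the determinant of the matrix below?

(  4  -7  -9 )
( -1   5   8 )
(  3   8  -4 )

Expand along row 1:
  + 4 · |5 8; 8 -4| = 4·(-20 − 64) = -336
  − (-7) · |-1 8; 3 -4| = −(-7)·(4 − 24) = -140
  + (-9) · |-1 5; 3 8| = (-9)·(-8 − 15) = 207
Sum: (-336) + (-140) + (207) = -269

-269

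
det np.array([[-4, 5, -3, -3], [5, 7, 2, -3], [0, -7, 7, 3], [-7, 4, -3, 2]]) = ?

Expand along row 3 (it has 1 zero):
  − (-7) · M_32   where M_32 = det([-4 -3 -3; 5 2 -3; -7 -3 2]) = -10
  + (7) · M_33   where M_33 = det([-4 5 -3; 5 7 -3; -7 4 2]) = -256
  − (3) · M_34   where M_34 = det([-4 5 -3; 5 7 2; -7 4 -3]) = -86
det = (-1)·(-7)·(-10) + (+1)·(7)·(-256) + (-1)·(3)·(-86) = -1604

-1604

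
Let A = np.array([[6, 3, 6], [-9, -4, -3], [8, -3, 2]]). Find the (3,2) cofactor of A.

-36

Delete row 3 and column 2; the remaining 2×2 submatrix is [6 6; -9 -3].
Its determinant is 6·(-3) − 6·(-9) = 36.
The cofactor carries sign (−1)^(3+2) = −1, so C_{3,2} = −(36) = -36.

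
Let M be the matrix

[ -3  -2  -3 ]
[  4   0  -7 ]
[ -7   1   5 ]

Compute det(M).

Expand along row 2:
  − 4 · |-2 -3; 1 5| = −4·(-10 − (-3)) = 28
  − (-7) · |-3 -2; -7 1| = −(-7)·(-3 − 14) = -119
Sum: (28) + (-119) = -91

|M| = -91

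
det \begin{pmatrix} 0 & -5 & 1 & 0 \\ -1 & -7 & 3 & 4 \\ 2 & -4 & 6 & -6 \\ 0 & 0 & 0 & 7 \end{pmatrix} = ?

-294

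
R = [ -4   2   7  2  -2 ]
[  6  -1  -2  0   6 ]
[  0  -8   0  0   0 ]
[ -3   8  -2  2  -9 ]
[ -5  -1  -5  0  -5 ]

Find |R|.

-5120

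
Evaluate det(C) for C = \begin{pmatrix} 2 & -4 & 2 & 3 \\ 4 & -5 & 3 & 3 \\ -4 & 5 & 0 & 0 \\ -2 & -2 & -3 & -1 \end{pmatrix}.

|C| = -18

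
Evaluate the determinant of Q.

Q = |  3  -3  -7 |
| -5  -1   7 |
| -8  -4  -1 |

Expand along column 1:
  + 3 · |-1 7; -4 -1| = 3·(1 − (-28)) = 87
  − (-5) · |-3 -7; -4 -1| = −(-5)·(3 − 28) = -125
  + (-8) · |-3 -7; -1 7| = (-8)·(-21 − 7) = 224
Sum: (87) + (-125) + (224) = 186

186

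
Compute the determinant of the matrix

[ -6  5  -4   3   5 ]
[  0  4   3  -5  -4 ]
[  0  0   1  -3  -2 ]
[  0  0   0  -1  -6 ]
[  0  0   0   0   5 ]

120

The matrix is upper triangular, so the determinant is the product of the diagonal entries:
det = (-6) · (4) · (1) · (-1) · (5) = 120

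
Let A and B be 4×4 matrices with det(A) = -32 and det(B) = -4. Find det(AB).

det(AB) = det(A)·det(B) = (-32)·(-4) = 128

128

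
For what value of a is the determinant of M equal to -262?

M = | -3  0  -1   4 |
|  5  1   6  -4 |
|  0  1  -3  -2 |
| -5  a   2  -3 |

1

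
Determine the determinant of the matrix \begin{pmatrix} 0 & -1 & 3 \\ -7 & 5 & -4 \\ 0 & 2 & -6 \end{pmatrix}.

Expand along column 1:
  − (-7) · |-1 3; 2 -6| = −(-7)·(6 − 6) = 0

The determinant is 0.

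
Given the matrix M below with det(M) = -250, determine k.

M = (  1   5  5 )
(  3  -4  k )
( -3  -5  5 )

2

Expanding along the column containing k, det(M) is linear in k: det(M) = (-10)·k + (-230).
Set (-10)·k + (-230) = -250  ⇒  (-10)·k = -20  ⇒  k = 2.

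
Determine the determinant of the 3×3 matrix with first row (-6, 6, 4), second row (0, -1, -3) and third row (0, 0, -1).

The determinant is -6.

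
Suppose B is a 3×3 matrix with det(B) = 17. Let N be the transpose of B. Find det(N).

The determinant is 17.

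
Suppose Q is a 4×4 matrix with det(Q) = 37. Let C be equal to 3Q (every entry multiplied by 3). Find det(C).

|C| = 2997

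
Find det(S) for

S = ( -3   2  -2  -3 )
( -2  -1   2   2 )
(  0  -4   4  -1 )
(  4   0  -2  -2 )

det(S) = -30

Expand along row 3 (it has 1 zero):
  − (-4) · M_32   where M_32 = det([-3 -2 -3; -2 2 2; 4 -2 -2]) = 4
  + (4) · M_33   where M_33 = det([-3 2 -3; -2 -1 2; 4 0 -2]) = -10
  − (-1) · M_34   where M_34 = det([-3 2 -2; -2 -1 2; 4 0 -2]) = -6
det = (-1)·(-4)·(4) + (+1)·(4)·(-10) + (-1)·(-1)·(-6) = -30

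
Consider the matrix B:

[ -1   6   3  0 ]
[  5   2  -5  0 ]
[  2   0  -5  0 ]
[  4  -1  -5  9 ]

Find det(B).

Expand along column 4 (it has 3 zeros):
  + (9) · M_44   where M_44 = det([-1 6 3; 5 2 -5; 2 0 -5]) = 88
det = (+1)·(9)·(88) = 792

det(B) = 792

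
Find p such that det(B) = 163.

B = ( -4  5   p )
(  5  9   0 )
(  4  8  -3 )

p = -5

Expanding along the column containing p, det(B) is linear in p: det(B) = (4)·p + (183).
Set (4)·p + (183) = 163  ⇒  (4)·p = -20  ⇒  p = -5.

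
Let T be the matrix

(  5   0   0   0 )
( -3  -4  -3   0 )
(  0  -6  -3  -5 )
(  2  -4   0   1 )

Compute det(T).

Expand along row 1 (it has 3 zeros):
  + (5) · M_11   where M_11 = det([-4 -3 0; -6 -3 -5; -4 0 1]) = -66
det = (+1)·(5)·(-66) = -330

The determinant is -330.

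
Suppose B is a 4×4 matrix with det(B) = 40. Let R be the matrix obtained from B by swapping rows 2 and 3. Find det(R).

det(R) = -40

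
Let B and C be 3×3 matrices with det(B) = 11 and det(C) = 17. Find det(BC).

187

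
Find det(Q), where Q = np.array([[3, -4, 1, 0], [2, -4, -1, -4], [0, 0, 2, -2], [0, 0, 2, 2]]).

Q is block upper-triangular with a 2×2 block and a 2×2 block on the diagonal, so its determinant equals the product of the determinants of the diagonal blocks.
det of the 2×2 block = -4
det of the 2×2 block = 8
det = (-4)·(8) = -32

The determinant is -32.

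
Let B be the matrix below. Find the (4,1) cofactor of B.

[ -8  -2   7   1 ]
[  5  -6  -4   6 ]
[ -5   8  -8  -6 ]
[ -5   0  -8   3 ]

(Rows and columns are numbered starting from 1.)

Delete row 4 and column 1; the remaining 3×3 submatrix is [-2 7 1; -6 -4 6; 8 -8 -6].
Its determinant is 20.
The cofactor carries sign (−1)^(4+1) = −1, so C_{4,1} = −(20) = -20.

-20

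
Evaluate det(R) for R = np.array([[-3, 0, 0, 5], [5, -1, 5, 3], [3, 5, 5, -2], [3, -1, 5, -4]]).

The determinant is -930.

Expand along row 1 (it has 2 zeros):
  + (-3) · M_11   where M_11 = det([-1 5 3; 5 5 -2; -1 5 -4]) = 210
  − (5) · M_14   where M_14 = det([5 -1 5; 3 5 5; 3 -1 5]) = 60
det = (+1)·(-3)·(210) + (-1)·(5)·(60) = -930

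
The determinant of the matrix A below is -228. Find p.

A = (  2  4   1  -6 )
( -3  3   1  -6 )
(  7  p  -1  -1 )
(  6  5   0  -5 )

-6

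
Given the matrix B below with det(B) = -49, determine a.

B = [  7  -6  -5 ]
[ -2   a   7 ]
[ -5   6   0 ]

Expanding along the column containing a, det(B) is linear in a: det(B) = (-25)·a + (-24).
Set (-25)·a + (-24) = -49  ⇒  (-25)·a = -25  ⇒  a = 1.

1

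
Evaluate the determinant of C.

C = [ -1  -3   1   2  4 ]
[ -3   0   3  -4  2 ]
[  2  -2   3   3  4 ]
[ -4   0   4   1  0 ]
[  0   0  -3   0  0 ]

-396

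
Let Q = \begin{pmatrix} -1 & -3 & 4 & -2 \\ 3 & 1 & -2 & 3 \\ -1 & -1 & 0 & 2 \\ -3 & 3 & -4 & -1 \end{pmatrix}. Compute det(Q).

Expand along row 3 (it has 1 zero):
  + (-1) · M_31   where M_31 = det([-3 4 -2; 1 -2 3; 3 -4 -1]) = -6
  − (-1) · M_32   where M_32 = det([-1 4 -2; 3 -2 3; -3 -4 -1]) = -2
  − (2) · M_34   where M_34 = det([-1 -3 4; 3 1 -2; -3 3 -4]) = -8
det = (+1)·(-1)·(-6) + (-1)·(-1)·(-2) + (-1)·(2)·(-8) = 20

det(Q) = 20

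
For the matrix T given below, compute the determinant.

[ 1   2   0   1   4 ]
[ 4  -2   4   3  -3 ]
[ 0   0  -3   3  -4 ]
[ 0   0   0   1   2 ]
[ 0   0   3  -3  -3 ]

T is block upper-triangular with a 2×2 block and a 3×3 block on the diagonal, so its determinant equals the product of the determinants of the diagonal blocks.
det of the 2×2 block = -10
det of the 3×3 block = 21
det = (-10)·(21) = -210

-210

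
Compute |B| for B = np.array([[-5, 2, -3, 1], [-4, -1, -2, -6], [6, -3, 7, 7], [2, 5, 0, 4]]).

-424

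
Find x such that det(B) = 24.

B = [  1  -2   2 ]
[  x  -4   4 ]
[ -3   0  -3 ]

-2

Expanding along the row containing x, det(B) is linear in x: det(B) = (-6)·x + (12).
Set (-6)·x + (12) = 24  ⇒  (-6)·x = 12  ⇒  x = -2.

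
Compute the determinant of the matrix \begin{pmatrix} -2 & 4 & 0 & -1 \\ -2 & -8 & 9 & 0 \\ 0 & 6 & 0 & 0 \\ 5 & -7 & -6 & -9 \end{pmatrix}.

-1170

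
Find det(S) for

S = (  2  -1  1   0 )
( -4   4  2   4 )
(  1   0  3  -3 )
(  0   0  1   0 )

Expand along row 4 (it has 3 zeros):
  − (1) · M_43   where M_43 = det([2 -1 0; -4 4 4; 1 0 -3]) = -16
det = (-1)·(1)·(-16) = 16

|S| = 16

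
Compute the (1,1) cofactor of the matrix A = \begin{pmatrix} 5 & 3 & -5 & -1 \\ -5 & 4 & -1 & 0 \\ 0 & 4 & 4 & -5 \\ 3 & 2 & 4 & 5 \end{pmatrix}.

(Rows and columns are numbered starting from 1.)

The cofactor is 190.

Delete row 1 and column 1; the remaining 3×3 submatrix is [4 -1 0; 4 4 -5; 2 4 5].
Its determinant is 190.
The cofactor carries sign (−1)^(1+1) = +1, so C_{1,1} = +(190) = 190.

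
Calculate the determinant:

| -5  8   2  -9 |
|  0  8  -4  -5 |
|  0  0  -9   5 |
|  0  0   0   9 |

The matrix is upper triangular, so the determinant is the product of the diagonal entries:
det = (-5) · (8) · (-9) · (9) = 3240

The determinant is 3240.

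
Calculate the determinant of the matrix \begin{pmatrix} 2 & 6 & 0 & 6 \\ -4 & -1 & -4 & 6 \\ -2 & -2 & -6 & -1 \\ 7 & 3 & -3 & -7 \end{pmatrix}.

Expand along row 1 (it has 1 zero):
  + (2) · M_11   where M_11 = det([-1 -4 6; -2 -6 -1; 3 -3 -7]) = 173
  − (6) · M_12   where M_12 = det([-4 -4 6; -2 -6 -1; 7 -3 -7]) = 216
  − (6) · M_14   where M_14 = det([-4 -1 -4; -2 -2 -6; 7 3 -3]) = -80
det = (+1)·(2)·(173) + (-1)·(6)·(216) + (-1)·(6)·(-80) = -470

-470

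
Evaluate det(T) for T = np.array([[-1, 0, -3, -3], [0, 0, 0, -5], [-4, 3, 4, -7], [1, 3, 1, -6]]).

-270

Expand along row 2 (it has 3 zeros):
  + (-5) · M_24   where M_24 = det([-1 0 -3; -4 3 4; 1 3 1]) = 54
det = (+1)·(-5)·(54) = -270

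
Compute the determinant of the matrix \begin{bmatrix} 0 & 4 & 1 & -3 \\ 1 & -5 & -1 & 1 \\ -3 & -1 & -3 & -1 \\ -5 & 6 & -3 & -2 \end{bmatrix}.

Expand along row 1 (it has 1 zero):
  − (4) · M_12   where M_12 = det([1 -1 1; -3 -3 -1; -5 -3 -2]) = -2
  + (1) · M_13   where M_13 = det([1 -5 1; -3 -1 -1; -5 6 -2]) = -10
  − (-3) · M_14   where M_14 = det([1 -5 -1; -3 -1 -3; -5 6 -3]) = 14
det = (-1)·(4)·(-2) + (+1)·(1)·(-10) + (-1)·(-3)·(14) = 40

The determinant is 40.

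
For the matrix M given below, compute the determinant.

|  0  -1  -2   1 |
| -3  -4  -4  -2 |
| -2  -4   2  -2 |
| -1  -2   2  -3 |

38

Expand along row 1 (it has 1 zero):
  − (-1) · M_12   where M_12 = det([-3 -4 -2; -2 2 -2; -1 2 -3]) = 26
  + (-2) · M_13   where M_13 = det([-3 -4 -2; -2 -4 -2; -1 -2 -3]) = -8
  − (1) · M_14   where M_14 = det([-3 -4 -4; -2 -4 2; -1 -2 2]) = 4
det = (-1)·(-1)·(26) + (+1)·(-2)·(-8) + (-1)·(1)·(4) = 38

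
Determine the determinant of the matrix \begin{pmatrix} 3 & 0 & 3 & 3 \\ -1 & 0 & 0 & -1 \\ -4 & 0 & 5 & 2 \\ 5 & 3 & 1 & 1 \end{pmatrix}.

The determinant is 54.

Expand along column 2 (it has 3 zeros):
  + (3) · M_42   where M_42 = det([3 3 3; -1 0 -1; -4 5 2]) = 18
det = (+1)·(3)·(18) = 54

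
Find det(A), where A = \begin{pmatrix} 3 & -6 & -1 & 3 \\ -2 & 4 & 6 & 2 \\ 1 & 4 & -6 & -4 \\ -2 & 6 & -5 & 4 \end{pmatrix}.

det(A) = -1008

Expand along row 1:
  + (3) · M_11   where M_11 = det([4 6 2; 4 -6 -4; 6 -5 4]) = -384
  − (-6) · M_12   where M_12 = det([-2 6 2; 1 -6 -4; -2 -5 4]) = 78
  + (-1) · M_13   where M_13 = det([-2 4 2; 1 4 -4; -2 6 4]) = -36
  − (3) · M_14   where M_14 = det([-2 4 6; 1 4 -6; -2 6 -5]) = 120
det = (+1)·(3)·(-384) + (-1)·(-6)·(78) + (+1)·(-1)·(-36) + (-1)·(3)·(120) = -1008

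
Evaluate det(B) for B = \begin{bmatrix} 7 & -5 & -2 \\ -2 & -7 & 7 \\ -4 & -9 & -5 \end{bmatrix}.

The determinant is 896.

Expand along row 1:
  + 7 · |-7 7; -9 -5| = 7·(35 − (-63)) = 686
  − (-5) · |-2 7; -4 -5| = −(-5)·(10 − (-28)) = 190
  + (-2) · |-2 -7; -4 -9| = (-2)·(18 − 28) = 20
Sum: (686) + (190) + (20) = 896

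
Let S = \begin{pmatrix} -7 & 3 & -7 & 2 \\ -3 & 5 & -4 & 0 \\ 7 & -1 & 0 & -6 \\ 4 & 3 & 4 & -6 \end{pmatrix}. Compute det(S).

Expand along row 2 (it has 1 zero):
  − (-3) · M_21   where M_21 = det([3 -7 2; -1 0 -6; 3 4 -6]) = 232
  + (5) · M_22   where M_22 = det([-7 -7 2; 7 0 -6; 4 4 -6]) = -238
  − (-4) · M_23   where M_23 = det([-7 3 2; 7 -1 -6; 4 3 -6]) = -64
det = (-1)·(-3)·(232) + (+1)·(5)·(-238) + (-1)·(-4)·(-64) = -750

det(S) = -750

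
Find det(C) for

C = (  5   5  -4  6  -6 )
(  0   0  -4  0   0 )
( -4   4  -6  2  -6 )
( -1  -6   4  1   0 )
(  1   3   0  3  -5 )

-1008

Expand along row 2 (it has 4 zeros):
  − (-4) · M_23   where M_23 = det([5 5 6 -6; -4 4 2 -6; -1 -6 1 0; 1 3 3 -5]) = -252
det = (-1)·(-4)·(-252) = -1008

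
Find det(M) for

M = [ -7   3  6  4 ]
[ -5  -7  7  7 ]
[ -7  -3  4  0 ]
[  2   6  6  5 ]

1954

Expand along row 3 (it has 1 zero):
  + (-7) · M_31   where M_31 = det([3 6 4; -7 7 7; 6 6 5]) = 105
  − (-3) · M_32   where M_32 = det([-7 6 4; -5 7 7; 2 6 5]) = 107
  + (4) · M_33   where M_33 = det([-7 3 4; -5 -7 7; 2 6 5]) = 592
det = (+1)·(-7)·(105) + (-1)·(-3)·(107) + (+1)·(4)·(592) = 1954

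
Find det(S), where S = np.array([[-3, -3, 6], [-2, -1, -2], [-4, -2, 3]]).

det(S) = -21

Expand along row 1:
  + (-3) · |-1 -2; -2 3| = (-3)·(-3 − 4) = 21
  − (-3) · |-2 -2; -4 3| = −(-3)·(-6 − 8) = -42
  + 6 · |-2 -1; -4 -2| = 6·(4 − 4) = 0
Sum: (21) + (-42) + (0) = -21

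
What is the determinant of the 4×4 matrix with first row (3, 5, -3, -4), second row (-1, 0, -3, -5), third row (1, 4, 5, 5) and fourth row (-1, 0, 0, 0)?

62

Expand along row 4 (it has 3 zeros):
  − (-1) · M_41   where M_41 = det([5 -3 -4; 0 -3 -5; 4 5 5]) = 62
det = (-1)·(-1)·(62) = 62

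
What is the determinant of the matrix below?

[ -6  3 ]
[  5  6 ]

det = (-6)·6 − 3·5 = -36 − 15 = -51

-51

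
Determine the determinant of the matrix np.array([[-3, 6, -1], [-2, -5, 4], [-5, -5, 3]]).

Expand along row 1:
  + (-3) · |-5 4; -5 3| = (-3)·(-15 − (-20)) = -15
  − 6 · |-2 4; -5 3| = −6·(-6 − (-20)) = -84
  + (-1) · |-2 -5; -5 -5| = (-1)·(10 − 25) = 15
Sum: (-15) + (-84) + (15) = -84

-84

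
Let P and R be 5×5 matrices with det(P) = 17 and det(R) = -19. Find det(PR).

|PR| = -323

det(PR) = det(P)·det(R) = (17)·(-19) = -323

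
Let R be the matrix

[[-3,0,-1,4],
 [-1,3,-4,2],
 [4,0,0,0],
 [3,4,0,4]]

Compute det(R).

Expand along row 3 (it has 3 zeros):
  + (4) · M_31   where M_31 = det([0 -1 4; 3 -4 2; 4 0 4]) = 68
det = (+1)·(4)·(68) = 272

The determinant is 272.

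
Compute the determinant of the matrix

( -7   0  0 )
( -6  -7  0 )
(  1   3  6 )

The matrix is lower triangular, so the determinant is the product of the diagonal entries:
det = (-7) · (-7) · (6) = 294

294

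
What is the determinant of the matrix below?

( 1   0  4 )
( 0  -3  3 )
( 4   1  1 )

Expand along row 1:
  + 1 · |-3 3; 1 1| = 1·(-3 − 3) = -6
  + 4 · |0 -3; 4 1| = 4·(0 − (-12)) = 48
Sum: (-6) + (48) = 42

42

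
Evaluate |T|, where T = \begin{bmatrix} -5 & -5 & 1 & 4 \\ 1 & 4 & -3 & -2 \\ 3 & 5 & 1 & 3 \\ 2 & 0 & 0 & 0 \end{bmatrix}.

Expand along row 4 (it has 3 zeros):
  − (2) · M_41   where M_41 = det([-5 1 4; 4 -3 -2; 5 1 3]) = 89
det = (-1)·(2)·(89) = -178

-178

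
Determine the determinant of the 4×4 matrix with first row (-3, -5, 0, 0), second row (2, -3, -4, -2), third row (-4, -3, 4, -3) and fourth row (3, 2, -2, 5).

Expand along row 1 (it has 2 zeros):
  + (-3) · M_11   where M_11 = det([-3 -4 -2; -3 4 -3; 2 -2 5]) = -74
  − (-5) · M_12   where M_12 = det([2 -4 -2; -4 4 -3; 3 -2 5]) = -8
det = (+1)·(-3)·(-74) + (-1)·(-5)·(-8) = 182

The determinant is 182.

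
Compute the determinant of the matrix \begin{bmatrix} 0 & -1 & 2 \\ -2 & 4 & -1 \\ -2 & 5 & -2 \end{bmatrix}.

-2

Expand along row 1:
  − (-1) · |-2 -1; -2 -2| = −(-1)·(4 − 2) = 2
  + 2 · |-2 4; -2 5| = 2·(-10 − (-8)) = -4
Sum: (2) + (-4) = -2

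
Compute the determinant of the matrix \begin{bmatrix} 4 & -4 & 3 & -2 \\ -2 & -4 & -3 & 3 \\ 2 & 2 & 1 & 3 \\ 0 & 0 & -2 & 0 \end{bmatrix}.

The determinant is -256.

Expand along row 4 (it has 3 zeros):
  − (-2) · M_43   where M_43 = det([4 -4 -2; -2 -4 3; 2 2 3]) = -128
det = (-1)·(-2)·(-128) = -256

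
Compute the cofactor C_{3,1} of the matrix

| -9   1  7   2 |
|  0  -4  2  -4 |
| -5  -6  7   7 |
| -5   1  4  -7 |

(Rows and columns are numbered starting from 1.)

-258

Delete row 3 and column 1; the remaining 3×3 submatrix is [1 7 2; -4 2 -4; 1 4 -7].
Its determinant is -258.
The cofactor carries sign (−1)^(3+1) = +1, so C_{3,1} = +(-258) = -258.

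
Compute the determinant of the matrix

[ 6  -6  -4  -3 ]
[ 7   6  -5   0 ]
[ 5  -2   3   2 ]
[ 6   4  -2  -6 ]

-3496

Expand along row 2 (it has 1 zero):
  − (7) · M_21   where M_21 = det([-6 -4 -3; -2 3 2; 4 -2 -6]) = 124
  + (6) · M_22   where M_22 = det([6 -4 -3; 5 3 2; 6 -2 -6]) = -168
  − (-5) · M_23   where M_23 = det([6 -6 -3; 5 -2 2; 6 4 -6]) = -324
det = (-1)·(7)·(124) + (+1)·(6)·(-168) + (-1)·(-5)·(-324) = -3496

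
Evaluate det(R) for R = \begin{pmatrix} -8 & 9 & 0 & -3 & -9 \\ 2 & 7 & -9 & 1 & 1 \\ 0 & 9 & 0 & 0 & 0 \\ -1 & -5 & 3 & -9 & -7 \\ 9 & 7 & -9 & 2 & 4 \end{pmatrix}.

-20358

Expand along row 3 (it has 4 zeros):
  − (9) · M_32   where M_32 = det([-8 0 -3 -9; 2 -9 1 1; -1 3 -9 -7; 9 -9 2 4]) = 2262
det = (-1)·(9)·(2262) = -20358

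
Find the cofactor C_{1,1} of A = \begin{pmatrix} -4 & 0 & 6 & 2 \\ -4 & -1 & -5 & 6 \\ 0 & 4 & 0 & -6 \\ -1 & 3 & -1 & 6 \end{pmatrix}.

192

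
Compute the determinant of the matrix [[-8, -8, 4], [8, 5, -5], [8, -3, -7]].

Expand along row 1:
  + (-8) · |5 -5; -3 -7| = (-8)·(-35 − 15) = 400
  − (-8) · |8 -5; 8 -7| = −(-8)·(-56 − (-40)) = -128
  + 4 · |8 5; 8 -3| = 4·(-24 − 40) = -256
Sum: (400) + (-128) + (-256) = 16

16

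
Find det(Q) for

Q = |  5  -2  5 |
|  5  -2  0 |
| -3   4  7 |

The determinant is 70.

Expand along row 2:
  − 5 · |-2 5; 4 7| = −5·(-14 − 20) = 170
  + (-2) · |5 5; -3 7| = (-2)·(35 − (-15)) = -100
Sum: (170) + (-100) = 70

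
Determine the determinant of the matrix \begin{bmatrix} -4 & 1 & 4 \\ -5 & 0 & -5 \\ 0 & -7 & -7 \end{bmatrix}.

Expand along row 2:
  − (-5) · |1 4; -7 -7| = −(-5)·(-7 − (-28)) = 105
  − (-5) · |-4 1; 0 -7| = −(-5)·(28 − 0) = 140
Sum: (105) + (140) = 245

The determinant is 245.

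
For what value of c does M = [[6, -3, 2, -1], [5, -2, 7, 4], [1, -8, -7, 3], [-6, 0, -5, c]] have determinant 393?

c = 4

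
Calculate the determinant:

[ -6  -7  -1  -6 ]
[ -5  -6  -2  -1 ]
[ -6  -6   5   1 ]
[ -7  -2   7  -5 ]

935

Expand along row 1:
  + (-6) · M_11   where M_11 = det([-6 -2 -1; -6 5 1; -2 7 -5]) = 288
  − (-7) · M_12   where M_12 = det([-5 -2 -1; -6 5 1; -7 7 -5]) = 241
  + (-1) · M_13   where M_13 = det([-5 -6 -1; -6 -6 1; -7 -2 -5]) = 92
  − (-6) · M_14   where M_14 = det([-5 -6 -2; -6 -6 5; -7 -2 7]) = 178
det = (+1)·(-6)·(288) + (-1)·(-7)·(241) + (+1)·(-1)·(92) + (-1)·(-6)·(178) = 935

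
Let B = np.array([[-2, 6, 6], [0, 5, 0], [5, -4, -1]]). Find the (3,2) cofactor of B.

0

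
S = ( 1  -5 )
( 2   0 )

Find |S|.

det(S) = 10

det(S) = 1·0 − (-5)·2 = 0 − (-10) = 10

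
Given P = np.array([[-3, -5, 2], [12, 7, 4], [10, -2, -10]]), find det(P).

The determinant is -802.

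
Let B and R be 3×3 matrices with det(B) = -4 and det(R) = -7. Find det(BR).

det(BR) = det(B)·det(R) = (-4)·(-7) = 28

The determinant is 28.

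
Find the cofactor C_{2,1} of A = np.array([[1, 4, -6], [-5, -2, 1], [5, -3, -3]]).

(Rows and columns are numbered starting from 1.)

The cofactor is 30.

Delete row 2 and column 1; the remaining 2×2 submatrix is [4 -6; -3 -3].
Its determinant is 4·(-3) − (-6)·(-3) = -30.
The cofactor carries sign (−1)^(2+1) = −1, so C_{2,1} = −(-30) = 30.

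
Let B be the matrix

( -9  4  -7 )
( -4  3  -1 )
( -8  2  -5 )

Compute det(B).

Expand along column 1:
  + (-9) · |3 -1; 2 -5| = (-9)·(-15 − (-2)) = 117
  − (-4) · |4 -7; 2 -5| = −(-4)·(-20 − (-14)) = -24
  + (-8) · |4 -7; 3 -1| = (-8)·(-4 − (-21)) = -136
Sum: (117) + (-24) + (-136) = -43

-43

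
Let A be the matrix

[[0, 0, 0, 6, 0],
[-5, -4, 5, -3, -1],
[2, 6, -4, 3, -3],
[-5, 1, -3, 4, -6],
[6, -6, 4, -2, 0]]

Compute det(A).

Expand along row 1 (it has 4 zeros):
  − (6) · M_14   where M_14 = det([-5 -4 5 -1; 2 6 -4 -3; -5 1 -3 -6; 6 -6 4 0]) = -1330
det = (-1)·(6)·(-1330) = 7980

det(A) = 7980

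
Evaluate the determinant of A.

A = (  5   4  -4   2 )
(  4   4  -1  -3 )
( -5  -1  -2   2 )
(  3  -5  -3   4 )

Expand along row 1:
  + (5) · M_11   where M_11 = det([4 -1 -3; -1 -2 2; -5 -3 4]) = 19
  − (4) · M_12   where M_12 = det([4 -1 -3; -5 -2 2; 3 -3 4]) = -97
  + (-4) · M_13   where M_13 = det([4 4 -3; -5 -1 2; 3 -5 4]) = 44
  − (2) · M_14   where M_14 = det([4 4 -1; -5 -1 -2; 3 -5 -3]) = -140
det = (+1)·(5)·(19) + (-1)·(4)·(-97) + (+1)·(-4)·(44) + (-1)·(2)·(-140) = 587

The determinant is 587.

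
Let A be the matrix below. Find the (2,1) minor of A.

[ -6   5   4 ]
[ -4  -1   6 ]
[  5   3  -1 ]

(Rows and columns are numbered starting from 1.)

Delete row 2 and column 1; the remaining 2×2 submatrix is [5 4; 3 -1].
Its determinant is 5·(-1) − 4·3 = -17.

-17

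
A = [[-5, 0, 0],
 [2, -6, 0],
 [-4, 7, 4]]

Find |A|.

120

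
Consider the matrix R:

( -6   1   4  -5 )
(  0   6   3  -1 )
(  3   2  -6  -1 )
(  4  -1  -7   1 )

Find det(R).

Expand along row 2 (it has 1 zero):
  + (6) · M_22   where M_22 = det([-6 4 -5; 3 -6 -1; 4 -7 1]) = 35
  − (3) · M_23   where M_23 = det([-6 1 -5; 3 2 -1; 4 -1 1]) = 42
  + (-1) · M_24   where M_24 = det([-6 1 4; 3 2 -6; 4 -1 -7]) = 73
det = (+1)·(6)·(35) + (-1)·(3)·(42) + (+1)·(-1)·(73) = 11

|R| = 11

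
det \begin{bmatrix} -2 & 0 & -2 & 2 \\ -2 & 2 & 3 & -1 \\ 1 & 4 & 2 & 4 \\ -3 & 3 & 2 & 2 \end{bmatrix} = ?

Expand along row 1 (it has 1 zero):
  + (-2) · M_11   where M_11 = det([2 3 -1; 4 2 4; 3 2 2]) = 2
  + (-2) · M_13   where M_13 = det([-2 2 -1; 1 4 4; -3 3 2]) = -35
  − (2) · M_14   where M_14 = det([-2 2 3; 1 4 2; -3 3 2]) = 25
det = (+1)·(-2)·(2) + (+1)·(-2)·(-35) + (-1)·(2)·(25) = 16

16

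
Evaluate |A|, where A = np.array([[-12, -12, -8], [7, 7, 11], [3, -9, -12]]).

det(A) = -912

Expand along column 1:
  + (-12) · |7 11; -9 -12| = (-12)·(-84 − (-99)) = -180
  − 7 · |-12 -8; -9 -12| = −7·(144 − 72) = -504
  + 3 · |-12 -8; 7 11| = 3·(-132 − (-56)) = -228
Sum: (-180) + (-504) + (-228) = -912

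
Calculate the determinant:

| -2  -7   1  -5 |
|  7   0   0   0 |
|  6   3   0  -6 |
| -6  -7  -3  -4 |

-1575

Expand along row 2 (it has 3 zeros):
  − (7) · M_21   where M_21 = det([-7 1 -5; 3 0 -6; -7 -3 -4]) = 225
det = (-1)·(7)·(225) = -1575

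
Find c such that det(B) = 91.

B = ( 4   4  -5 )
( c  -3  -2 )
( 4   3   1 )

Expanding along the column containing c, det(B) is linear in c: det(B) = (-19)·c + (-80).
Set (-19)·c + (-80) = 91  ⇒  (-19)·c = 171  ⇒  c = -9.

c = -9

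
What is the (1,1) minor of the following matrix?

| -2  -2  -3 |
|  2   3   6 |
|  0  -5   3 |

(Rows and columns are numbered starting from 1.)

39

Delete row 1 and column 1; the remaining 2×2 submatrix is [3 6; -5 3].
Its determinant is 3·3 − 6·(-5) = 39.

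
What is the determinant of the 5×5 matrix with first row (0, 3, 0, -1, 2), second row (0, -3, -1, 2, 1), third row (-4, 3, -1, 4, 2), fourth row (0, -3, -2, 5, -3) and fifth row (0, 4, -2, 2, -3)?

Expand along column 1 (it has 4 zeros):
  + (-4) · M_31   where M_31 = det([3 0 -1 2; -3 -1 2 1; -3 -2 5 -3; 4 -2 2 -3]) = 42
det = (+1)·(-4)·(42) = -168

-168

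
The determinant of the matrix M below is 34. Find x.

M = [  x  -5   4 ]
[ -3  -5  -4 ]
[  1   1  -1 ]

-1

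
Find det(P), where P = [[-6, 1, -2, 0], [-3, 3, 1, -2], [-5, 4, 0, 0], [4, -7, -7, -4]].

-242

Expand along row 3 (it has 2 zeros):
  + (-5) · M_31   where M_31 = det([1 -2 0; 3 1 -2; -7 -7 -4]) = -70
  − (4) · M_32   where M_32 = det([-6 -2 0; -3 1 -2; 4 -7 -4]) = 148
det = (+1)·(-5)·(-70) + (-1)·(4)·(148) = -242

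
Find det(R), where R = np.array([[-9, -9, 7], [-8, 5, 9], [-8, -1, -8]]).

1839

Expand along row 1:
  + (-9) · |5 9; -1 -8| = (-9)·(-40 − (-9)) = 279
  − (-9) · |-8 9; -8 -8| = −(-9)·(64 − (-72)) = 1224
  + 7 · |-8 5; -8 -1| = 7·(8 − (-40)) = 336
Sum: (279) + (1224) + (336) = 1839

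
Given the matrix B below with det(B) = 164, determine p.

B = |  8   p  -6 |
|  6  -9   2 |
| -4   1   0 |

0

Expanding along the column containing p, det(B) is linear in p: det(B) = (-8)·p + (164).
Set (-8)·p + (164) = 164  ⇒  (-8)·p = 0  ⇒  p = 0.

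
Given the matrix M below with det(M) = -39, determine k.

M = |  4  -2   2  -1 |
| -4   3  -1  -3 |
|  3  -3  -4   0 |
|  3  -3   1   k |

Expanding along the column containing k, det(M) is linear in k: det(M) = (-16)·k + (105).
Set (-16)·k + (105) = -39  ⇒  (-16)·k = -144  ⇒  k = 9.

k = 9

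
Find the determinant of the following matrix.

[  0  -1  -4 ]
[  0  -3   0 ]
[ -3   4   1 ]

36

Expand along column 1:
  + (-3) · |-1 -4; -3 0| = (-3)·(0 − 12) = 36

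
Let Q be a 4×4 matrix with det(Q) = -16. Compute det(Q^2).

The determinant is 256.

det(Q^2) = (det Q)^2 = (-16)^2 = 256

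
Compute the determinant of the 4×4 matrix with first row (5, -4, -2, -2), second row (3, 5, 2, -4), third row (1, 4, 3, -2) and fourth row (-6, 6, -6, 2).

74

Expand along row 1:
  + (5) · M_11   where M_11 = det([5 2 -4; 4 3 -2; 6 -6 2]) = 98
  − (-4) · M_12   where M_12 = det([3 2 -4; 1 3 -2; -6 -6 2]) = -46
  + (-2) · M_13   where M_13 = det([3 5 -4; 1 4 -2; -6 6 2]) = -10
  − (-2) · M_14   where M_14 = det([3 5 2; 1 4 3; -6 6 -6]) = -126
det = (+1)·(5)·(98) + (-1)·(-4)·(-46) + (+1)·(-2)·(-10) + (-1)·(-2)·(-126) = 74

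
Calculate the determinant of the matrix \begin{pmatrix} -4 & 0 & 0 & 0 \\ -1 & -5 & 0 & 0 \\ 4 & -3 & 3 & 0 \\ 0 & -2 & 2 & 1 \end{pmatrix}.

The matrix is lower triangular, so the determinant is the product of the diagonal entries:
det = (-4) · (-5) · (3) · (1) = 60

60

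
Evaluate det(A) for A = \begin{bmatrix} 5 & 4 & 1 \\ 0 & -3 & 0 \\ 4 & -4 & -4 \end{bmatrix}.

det(A) = 72

Expand along row 2:
  + (-3) · |5 1; 4 -4| = (-3)·(-20 − 4) = 72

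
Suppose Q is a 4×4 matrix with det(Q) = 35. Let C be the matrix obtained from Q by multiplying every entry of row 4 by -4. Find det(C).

Scaling one row by -4 multiplies the determinant by -4.
det(C) = (-4)·(35) = -140

det(C) = -140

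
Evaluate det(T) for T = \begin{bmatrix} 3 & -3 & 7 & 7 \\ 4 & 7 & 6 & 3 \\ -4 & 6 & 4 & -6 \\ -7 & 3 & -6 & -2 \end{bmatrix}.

Expand along row 1:
  + (3) · M_11   where M_11 = det([7 6 3; 6 4 -6; 3 -6 -2]) = -488
  − (-3) · M_12   where M_12 = det([4 6 3; -4 4 -6; -7 -6 -2]) = 184
  + (7) · M_13   where M_13 = det([4 7 3; -4 6 -6; -7 3 -2]) = 352
  − (7) · M_14   where M_14 = det([4 7 6; -4 6 4; -7 3 -6]) = -376
det = (+1)·(3)·(-488) + (-1)·(-3)·(184) + (+1)·(7)·(352) + (-1)·(7)·(-376) = 4184

4184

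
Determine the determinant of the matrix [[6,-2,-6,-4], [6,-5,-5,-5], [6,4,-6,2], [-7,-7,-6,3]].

Expand along row 1:
  + (6) · M_11   where M_11 = det([-5 -5 -5; 4 -6 2; -7 -6 3]) = 490
  − (-2) · M_12   where M_12 = det([6 -5 -5; 6 -6 2; -7 -6 3]) = 514
  + (-6) · M_13   where M_13 = det([6 -5 -5; 6 4 2; -7 -7 3]) = 386
  − (-4) · M_14   where M_14 = det([6 -5 -5; 6 4 -6; -7 -7 -6]) = -716
det = (+1)·(6)·(490) + (-1)·(-2)·(514) + (+1)·(-6)·(386) + (-1)·(-4)·(-716) = -1212

-1212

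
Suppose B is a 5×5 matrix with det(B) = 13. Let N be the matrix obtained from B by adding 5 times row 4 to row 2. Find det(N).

Adding a multiple of one row to another leaves the determinant unchanged.
det(N) = (1)·(13) = 13

|N| = 13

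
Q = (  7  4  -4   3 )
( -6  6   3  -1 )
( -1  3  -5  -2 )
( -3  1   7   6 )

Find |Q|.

det(Q) = -1666

Expand along row 1:
  + (7) · M_11   where M_11 = det([6 3 -1; 3 -5 -2; 1 7 6]) = -182
  − (4) · M_12   where M_12 = det([-6 3 -1; -1 -5 -2; -3 7 6]) = 154
  + (-4) · M_13   where M_13 = det([-6 6 -1; -1 3 -2; -3 1 6]) = -56
  − (3) · M_14   where M_14 = det([-6 6 3; -1 3 -5; -3 1 7]) = 0
det = (+1)·(7)·(-182) + (-1)·(4)·(154) + (+1)·(-4)·(-56) + (-1)·(3)·(0) = -1666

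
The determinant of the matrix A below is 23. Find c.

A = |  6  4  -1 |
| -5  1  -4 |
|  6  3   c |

Expanding along the row containing c, det(A) is linear in c: det(A) = (26)·c + (-3).
Set (26)·c + (-3) = 23  ⇒  (26)·c = 26  ⇒  c = 1.

1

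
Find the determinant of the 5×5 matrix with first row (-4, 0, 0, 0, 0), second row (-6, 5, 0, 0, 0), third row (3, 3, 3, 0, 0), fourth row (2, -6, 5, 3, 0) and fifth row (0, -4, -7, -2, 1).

The matrix is lower triangular, so the determinant is the product of the diagonal entries:
det = (-4) · (5) · (3) · (3) · (1) = -180

The determinant is -180.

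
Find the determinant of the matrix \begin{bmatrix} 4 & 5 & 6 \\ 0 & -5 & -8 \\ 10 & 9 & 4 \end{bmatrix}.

The determinant is 108.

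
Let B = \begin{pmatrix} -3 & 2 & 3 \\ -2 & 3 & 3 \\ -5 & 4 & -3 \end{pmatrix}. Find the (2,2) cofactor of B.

Delete row 2 and column 2; the remaining 2×2 submatrix is [-3 3; -5 -3].
Its determinant is (-3)·(-3) − 3·(-5) = 24.
The cofactor carries sign (−1)^(2+2) = +1, so C_{2,2} = +(24) = 24.

24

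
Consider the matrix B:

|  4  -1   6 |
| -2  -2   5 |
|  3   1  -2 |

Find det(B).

det(B) = 9

Expand along column 1:
  + 4 · |-2 5; 1 -2| = 4·(4 − 5) = -4
  − (-2) · |-1 6; 1 -2| = −(-2)·(2 − 6) = -8
  + 3 · |-1 6; -2 5| = 3·(-5 − (-12)) = 21
Sum: (-4) + (-8) + (21) = 9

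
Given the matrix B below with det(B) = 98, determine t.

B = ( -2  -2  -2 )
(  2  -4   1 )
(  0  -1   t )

Expanding along the row containing t, det(B) is linear in t: det(B) = (12)·t + (2).
Set (12)·t + (2) = 98  ⇒  (12)·t = 96  ⇒  t = 8.

8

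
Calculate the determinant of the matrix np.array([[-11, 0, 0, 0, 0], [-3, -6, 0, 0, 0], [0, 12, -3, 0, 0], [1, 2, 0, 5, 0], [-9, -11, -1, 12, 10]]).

The determinant is -9900.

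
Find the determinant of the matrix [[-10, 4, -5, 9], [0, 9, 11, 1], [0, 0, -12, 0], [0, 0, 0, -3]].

The matrix is upper triangular, so the determinant is the product of the diagonal entries:
det = (-10) · (9) · (-12) · (-3) = -3240

The determinant is -3240.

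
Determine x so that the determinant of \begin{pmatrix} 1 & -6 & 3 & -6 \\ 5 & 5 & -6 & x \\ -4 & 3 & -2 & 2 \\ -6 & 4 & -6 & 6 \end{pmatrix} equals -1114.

Expanding along the column containing x, det(M) is linear in x: det(M) = (68)·x + (-774).
Set (68)·x + (-774) = -1114  ⇒  (68)·x = -340  ⇒  x = -5.

x = -5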